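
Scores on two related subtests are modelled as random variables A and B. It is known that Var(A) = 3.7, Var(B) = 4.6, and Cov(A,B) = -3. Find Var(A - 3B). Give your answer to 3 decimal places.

Var(A - 3B) = (1)²·Var(A) + (-3)²·Var(B) + 2·(1)·(-3)·Cov(A,B)
= 1·3.7 + 9·4.6 + -6·-3 = 63.1

63.100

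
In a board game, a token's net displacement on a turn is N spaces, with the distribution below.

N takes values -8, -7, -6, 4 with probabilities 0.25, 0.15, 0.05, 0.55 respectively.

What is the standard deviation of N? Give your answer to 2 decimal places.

E[N] = (-8)(0.25) + (-7)(0.15) + (-6)(0.05) + (4)(0.55) = -1.15
E[N²] = (-8)²(0.25) + (-7)²(0.15) + (-6)²(0.05) + (4)²(0.55) = 33.95
Var(N) = E[N²] − (E[N])² = 33.95 − (-1.15)² = 32.6275
SD(N) = √32.6275 ≈ 5.71

5.71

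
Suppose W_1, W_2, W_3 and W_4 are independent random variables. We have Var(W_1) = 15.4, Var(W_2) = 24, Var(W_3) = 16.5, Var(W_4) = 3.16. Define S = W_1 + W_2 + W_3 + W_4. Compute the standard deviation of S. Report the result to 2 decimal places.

By independence, Var(S) = (1)²Var(W_1) + (1)²Var(W_2) + (1)²Var(W_3) + (1)²Var(W_4)
= (1)²·15.4 + (1)²·24 + (1)²·16.5 + (1)²·3.16 = 59.06
σ(S) = √59.06 ≈ 7.69

7.69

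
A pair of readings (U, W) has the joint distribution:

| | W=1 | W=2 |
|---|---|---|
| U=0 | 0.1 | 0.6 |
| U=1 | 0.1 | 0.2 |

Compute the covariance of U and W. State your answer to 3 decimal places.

-0.040

E[U] = 0.3,  E[W] = 1.8
E[UW] = 0.5
Cov(U,W) = E[UW] − E[U]E[W] = 0.5 − (0.3)(1.8) = -0.04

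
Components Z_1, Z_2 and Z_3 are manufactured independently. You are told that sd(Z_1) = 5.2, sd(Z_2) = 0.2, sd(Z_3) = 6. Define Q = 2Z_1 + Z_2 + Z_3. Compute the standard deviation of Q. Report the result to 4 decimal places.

12.0083

V(Z_1) = 27.04, V(Z_2) = 0.04, V(Z_3) = 36
By independence, V(Q) = (2)²V(Z_1) + (1)²V(Z_2) + (1)²V(Z_3)
= (2)²·27.04 + (1)²·0.04 + (1)²·36 = 144.2
sd(Q) = √144.2 ≈ 12.0083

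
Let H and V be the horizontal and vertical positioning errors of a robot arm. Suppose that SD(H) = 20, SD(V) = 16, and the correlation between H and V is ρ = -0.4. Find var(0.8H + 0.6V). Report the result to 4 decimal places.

225.2800

var(H) = (20)² = 400;  var(V) = (16)² = 256
cov(H,V) = ρ·SD(H)·SD(V) = -0.4·20·16 = -128
var(0.8H + 0.6V) = (0.8)²·var(H) + (0.6)²·var(V) + 2·(0.8)·(0.6)·cov(H,V)
= 0.64·400 + 0.36·256 + 0.96·-128 = 225.28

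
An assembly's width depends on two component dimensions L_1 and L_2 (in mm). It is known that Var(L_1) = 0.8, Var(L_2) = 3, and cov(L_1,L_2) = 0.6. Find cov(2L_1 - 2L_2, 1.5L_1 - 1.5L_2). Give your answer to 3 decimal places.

cov(2L_1 - 2L_2, 1.5L_1 - 1.5L_2) = (2)(1.5)Var(L_1) + (-2)(-1.5)Var(L_2) + [(2)(-1.5) + (-2)(1.5)]cov(L_1,L_2)
= 3·0.8 + 3·3 + -6·0.6 = 7.8

7.800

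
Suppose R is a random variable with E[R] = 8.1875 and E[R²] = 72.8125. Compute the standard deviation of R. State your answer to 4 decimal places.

Var(R) = 72.8125 − (8.1875)² = 5.77734375
σ(R) = √5.77734375 ≈ 2.4036

2.4036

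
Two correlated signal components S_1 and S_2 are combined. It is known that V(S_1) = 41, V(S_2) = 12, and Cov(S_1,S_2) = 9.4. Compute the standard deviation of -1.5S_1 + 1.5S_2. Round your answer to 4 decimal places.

8.7721

V(-1.5S_1 + 1.5S_2) = (-1.5)²·V(S_1) + (1.5)²·V(S_2) + 2·(-1.5)·(1.5)·Cov(S_1,S_2)
= 2.25·41 + 2.25·12 + -4.5·9.4 = 76.95
SD(-1.5S_1 + 1.5S_2) = √76.95 ≈ 8.7721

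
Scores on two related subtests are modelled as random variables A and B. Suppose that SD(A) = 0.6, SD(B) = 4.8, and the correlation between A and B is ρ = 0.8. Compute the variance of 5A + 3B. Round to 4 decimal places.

var(A) = (0.6)² = 0.36;  var(B) = (4.8)² = 23.04
cov(A,B) = ρ·SD(A)·SD(B) = 0.8·0.6·4.8 = 2.304
var(5A + 3B) = (5)²·var(A) + (3)²·var(B) + 2·(5)·(3)·cov(A,B)
= 25·0.36 + 9·23.04 + 30·2.304 = 285.48

285.4800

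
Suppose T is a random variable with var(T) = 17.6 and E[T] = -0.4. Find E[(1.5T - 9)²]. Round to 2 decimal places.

E[1.5T - 9] = 1.5·-0.4 − 9 = -9.6
var(1.5T - 9) = (1.5)²·17.6 = 39.6
E[(1.5T - 9)²] = var((1.5T - 9)) + (E[(1.5T - 9)])² = 39.6 + (-9.6)² = 131.76

131.76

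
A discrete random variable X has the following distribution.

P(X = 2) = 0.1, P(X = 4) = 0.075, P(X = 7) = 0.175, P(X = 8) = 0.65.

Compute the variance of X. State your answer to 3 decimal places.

E[X] = (2)(0.1) + (4)(0.075) + (7)(0.175) + (8)(0.65) = 6.925
E[X²] = (2)²(0.1) + (4)²(0.075) + (7)²(0.175) + (8)²(0.65) = 51.775
Var(X) = E[X²] − (E[X])² = 51.775 − (6.925)² = 3.819375

3.819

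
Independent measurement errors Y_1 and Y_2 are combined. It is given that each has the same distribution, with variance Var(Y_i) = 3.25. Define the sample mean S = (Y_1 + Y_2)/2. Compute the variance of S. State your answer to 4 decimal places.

1.6250

By independence, Var(S) = (0.5)²Var(Y_1) + (0.5)²Var(Y_2)
= (0.5)²·3.25 + (0.5)²·3.25 = 1.625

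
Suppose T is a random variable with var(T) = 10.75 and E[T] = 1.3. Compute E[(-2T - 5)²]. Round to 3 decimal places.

100.760

E[-2T - 5] = -2·1.3 − 5 = -7.6
var(-2T - 5) = (-2)²·10.75 = 43
E[(-2T - 5)²] = var((-2T - 5)) + (E[(-2T - 5)])² = 43 + (-7.6)² = 100.76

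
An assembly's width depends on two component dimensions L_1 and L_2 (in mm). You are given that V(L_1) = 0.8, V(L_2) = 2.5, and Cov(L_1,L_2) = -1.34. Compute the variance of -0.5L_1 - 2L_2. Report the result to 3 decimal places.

7.520

V(-0.5L_1 - 2L_2) = (-0.5)²·V(L_1) + (-2)²·V(L_2) + 2·(-0.5)·(-2)·Cov(L_1,L_2)
= 0.25·0.8 + 4·2.5 + 2·-1.34 = 7.52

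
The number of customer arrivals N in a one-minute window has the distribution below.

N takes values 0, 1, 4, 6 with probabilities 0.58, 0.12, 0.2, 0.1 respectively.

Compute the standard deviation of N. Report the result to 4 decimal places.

E[N] = (0)(0.58) + (1)(0.12) + (4)(0.2) + (6)(0.1) = 1.52
E[N²] = (0)²(0.58) + (1)²(0.12) + (4)²(0.2) + (6)²(0.1) = 6.92
Var(N) = E[N²] − (E[N])² = 6.92 − (1.52)² = 4.6096
SD(N) = √4.6096 ≈ 2.1470

2.1470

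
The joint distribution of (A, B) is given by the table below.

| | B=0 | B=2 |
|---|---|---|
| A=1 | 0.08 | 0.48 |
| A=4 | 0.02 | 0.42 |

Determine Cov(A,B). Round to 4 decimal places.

0.1440

E[A] = 2.32,  E[B] = 1.8
E[AB] = 4.32
Cov(A,B) = E[AB] − E[A]E[B] = 4.32 − (2.32)(1.8) = 0.144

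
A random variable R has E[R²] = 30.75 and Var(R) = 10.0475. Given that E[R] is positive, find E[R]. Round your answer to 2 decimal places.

(E[R])² = E[R²] − Var(R) = 30.75 − 10.0475 = 20.7025
E[R] = √20.7025 = 4.55

4.55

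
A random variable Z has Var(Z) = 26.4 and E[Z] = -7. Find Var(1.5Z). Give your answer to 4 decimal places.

59.4000

Var(1.5Z) = (1.5)²·Var(Z) = 2.25·26.4 = 59.4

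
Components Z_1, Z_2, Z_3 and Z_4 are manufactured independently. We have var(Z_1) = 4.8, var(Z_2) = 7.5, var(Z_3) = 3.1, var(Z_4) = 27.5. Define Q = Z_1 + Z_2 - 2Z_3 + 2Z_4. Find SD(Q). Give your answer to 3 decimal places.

11.606

By independence, var(Q) = (1)²var(Z_1) + (1)²var(Z_2) + (-2)²var(Z_3) + (2)²var(Z_4)
= (1)²·4.8 + (1)²·7.5 + (-2)²·3.1 + (2)²·27.5 = 134.7
SD(Q) = √134.7 ≈ 11.606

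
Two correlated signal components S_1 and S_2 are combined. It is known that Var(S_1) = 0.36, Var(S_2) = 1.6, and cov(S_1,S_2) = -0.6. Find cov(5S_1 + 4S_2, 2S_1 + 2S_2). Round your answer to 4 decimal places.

5.6000

cov(5S_1 + 4S_2, 2S_1 + 2S_2) = (5)(2)Var(S_1) + (4)(2)Var(S_2) + [(5)(2) + (4)(2)]cov(S_1,S_2)
= 10·0.36 + 8·1.6 + 18·-0.6 = 5.6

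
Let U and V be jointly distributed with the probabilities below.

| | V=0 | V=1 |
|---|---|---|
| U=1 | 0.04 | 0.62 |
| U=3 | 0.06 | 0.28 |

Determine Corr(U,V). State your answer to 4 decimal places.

-0.1830

E[U] = 1.68,  E[V] = 0.9
E[UV] = 1.46
cov(U,V) = E[UV] − E[U]E[V] = 1.46 − (1.68)(0.9) = -0.052
Var(U) = 0.8976,  Var(V) = 0.09
ρ = -0.052 / √(0.8976·0.09) ≈ -0.1830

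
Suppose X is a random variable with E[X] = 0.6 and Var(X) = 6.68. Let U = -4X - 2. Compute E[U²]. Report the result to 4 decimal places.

126.2400

E[-4X - 2] = -4·0.6 − 2 = -4.4
Var(-4X - 2) = (-4)²·6.68 = 106.88
E[U²] = Var(U) + (E[U])² = 106.88 + (-4.4)² = 126.24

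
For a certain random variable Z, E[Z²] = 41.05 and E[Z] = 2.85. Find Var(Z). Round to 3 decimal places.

Var(Z) = 41.05 − (2.85)² = 32.9275

32.928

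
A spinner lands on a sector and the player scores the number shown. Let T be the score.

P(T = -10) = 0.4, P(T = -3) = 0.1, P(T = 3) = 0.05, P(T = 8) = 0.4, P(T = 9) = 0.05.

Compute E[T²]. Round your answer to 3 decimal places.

E[T²] = (-10)²(0.4) + (-3)²(0.1) + (3)²(0.05) + (8)²(0.4) + (9)²(0.05) = 71

71.000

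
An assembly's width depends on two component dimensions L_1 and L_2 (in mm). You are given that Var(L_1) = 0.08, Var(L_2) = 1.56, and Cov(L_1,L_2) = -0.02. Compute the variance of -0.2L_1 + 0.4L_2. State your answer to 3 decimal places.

0.256

Var(-0.2L_1 + 0.4L_2) = (-0.2)²·Var(L_1) + (0.4)²·Var(L_2) + 2·(-0.2)·(0.4)·Cov(L_1,L_2)
= 0.04·0.08 + 0.16·1.56 + -0.16·-0.02 = 0.256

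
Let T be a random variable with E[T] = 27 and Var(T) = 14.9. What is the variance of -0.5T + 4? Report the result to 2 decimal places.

3.73

Var(-0.5T + 4) = (-0.5)²·Var(T) = 0.25·14.9 = 3.725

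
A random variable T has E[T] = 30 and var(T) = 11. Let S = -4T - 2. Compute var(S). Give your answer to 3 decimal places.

var(-4T - 2) = (-4)²·var(T) = 16·11 = 176

176.000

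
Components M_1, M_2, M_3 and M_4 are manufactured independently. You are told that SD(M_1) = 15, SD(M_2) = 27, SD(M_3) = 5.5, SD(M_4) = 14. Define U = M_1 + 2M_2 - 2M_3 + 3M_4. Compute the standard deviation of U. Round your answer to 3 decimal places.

V(M_1) = 225, V(M_2) = 729, V(M_3) = 30.25, V(M_4) = 196
By independence, V(U) = (1)²V(M_1) + (2)²V(M_2) + (-2)²V(M_3) + (3)²V(M_4)
= (1)²·225 + (2)²·729 + (-2)²·30.25 + (3)²·196 = 5026
SD(U) = √5026 ≈ 70.894

70.894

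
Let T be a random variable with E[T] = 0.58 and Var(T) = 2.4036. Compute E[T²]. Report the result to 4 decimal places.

2.7400

E[T²] = Var(T) + (E[T])² = 2.4036 + (0.58)² = 2.74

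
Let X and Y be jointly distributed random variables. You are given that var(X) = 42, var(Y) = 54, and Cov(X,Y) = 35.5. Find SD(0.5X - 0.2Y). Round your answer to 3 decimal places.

2.358

var(0.5X - 0.2Y) = (0.5)²·var(X) + (-0.2)²·var(Y) + 2·(0.5)·(-0.2)·Cov(X,Y)
= 0.25·42 + 0.04·54 + -0.2·35.5 = 5.56
SD(0.5X - 0.2Y) = √5.56 ≈ 2.358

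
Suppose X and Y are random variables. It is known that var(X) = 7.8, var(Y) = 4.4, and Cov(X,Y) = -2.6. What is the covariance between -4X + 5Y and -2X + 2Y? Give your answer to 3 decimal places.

153.200

Cov(-4X + 5Y, -2X + 2Y) = (-4)(-2)var(X) + (5)(2)var(Y) + [(-4)(2) + (5)(-2)]Cov(X,Y)
= 8·7.8 + 10·4.4 + -18·-2.6 = 153.2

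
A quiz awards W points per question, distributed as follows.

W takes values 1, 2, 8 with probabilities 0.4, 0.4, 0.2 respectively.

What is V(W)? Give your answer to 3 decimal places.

E[W] = (1)(0.4) + (2)(0.4) + (8)(0.2) = 2.8
E[W²] = (1)²(0.4) + (2)²(0.4) + (8)²(0.2) = 14.8
V(W) = E[W²] − (E[W])² = 14.8 − (2.8)² = 6.96

6.960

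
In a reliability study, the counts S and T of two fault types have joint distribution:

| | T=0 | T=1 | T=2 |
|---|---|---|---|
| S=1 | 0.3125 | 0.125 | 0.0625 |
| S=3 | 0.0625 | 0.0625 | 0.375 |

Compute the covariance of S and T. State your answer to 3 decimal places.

0.563

E[S] = 2,  E[T] = 1.0625
E[ST] = 2.6875
Cov(S,T) = E[ST] − E[S]E[T] = 2.6875 − (2)(1.0625) = 0.5625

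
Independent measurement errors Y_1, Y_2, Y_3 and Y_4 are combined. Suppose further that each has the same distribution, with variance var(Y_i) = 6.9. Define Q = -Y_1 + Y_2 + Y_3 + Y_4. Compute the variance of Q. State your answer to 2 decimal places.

By independence, var(Q) = (-1)²var(Y_1) + (1)²var(Y_2) + (1)²var(Y_3) + (1)²var(Y_4)
= (-1)²·6.9 + (1)²·6.9 + (1)²·6.9 + (1)²·6.9 = 27.6

27.60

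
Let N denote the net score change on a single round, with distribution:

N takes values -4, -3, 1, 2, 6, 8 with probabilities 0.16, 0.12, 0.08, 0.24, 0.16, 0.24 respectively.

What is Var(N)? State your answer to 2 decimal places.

E[N] = (-4)(0.16) + (-3)(0.12) + (1)(0.08) + (2)(0.24) + (6)(0.16) + (8)(0.24) = 2.44
E[N²] = (-4)²(0.16) + (-3)²(0.12) + (1)²(0.08) + (2)²(0.24) + (6)²(0.16) + (8)²(0.24) = 25.8
Var(N) = E[N²] − (E[N])² = 25.8 − (2.44)² = 19.8464

19.85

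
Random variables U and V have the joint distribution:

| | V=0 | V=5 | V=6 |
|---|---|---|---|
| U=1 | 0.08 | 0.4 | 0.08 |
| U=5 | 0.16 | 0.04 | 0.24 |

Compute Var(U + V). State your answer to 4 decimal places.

E[U] = 2.76,  E[V] = 4.12,  E[UV] = 10.68
Var(U) = 11.56 − (2.76)² = 3.9424;  Var(V) = 22.52 − (4.12)² = 5.5456
cov(U,V) = 10.68 − (2.76)(4.12) = -0.6912
Var(U + V) = (1)²·3.9424 + (1)²·5.5456 + 2·(1)·(1)·-0.6912 = 8.1056

8.1056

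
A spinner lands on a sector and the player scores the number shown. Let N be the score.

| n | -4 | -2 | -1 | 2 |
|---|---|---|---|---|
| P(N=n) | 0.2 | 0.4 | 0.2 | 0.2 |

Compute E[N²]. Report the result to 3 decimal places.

E[N²] = (-4)²(0.2) + (-2)²(0.4) + (-1)²(0.2) + (2)²(0.2) = 5.8

5.800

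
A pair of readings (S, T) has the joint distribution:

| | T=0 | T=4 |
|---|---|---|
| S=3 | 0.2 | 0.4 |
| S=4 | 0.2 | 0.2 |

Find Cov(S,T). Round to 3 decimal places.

-0.160

E[S] = 3.4,  E[T] = 2.4
E[ST] = 8
Cov(S,T) = E[ST] − E[S]E[T] = 8 − (3.4)(2.4) = -0.16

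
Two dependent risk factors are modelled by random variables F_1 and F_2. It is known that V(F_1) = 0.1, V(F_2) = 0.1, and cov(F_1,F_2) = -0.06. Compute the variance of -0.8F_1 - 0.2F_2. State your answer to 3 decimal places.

V(-0.8F_1 - 0.2F_2) = (-0.8)²·V(F_1) + (-0.2)²·V(F_2) + 2·(-0.8)·(-0.2)·cov(F_1,F_2)
= 0.64·0.1 + 0.04·0.1 + 0.32·-0.06 = 0.0488

0.049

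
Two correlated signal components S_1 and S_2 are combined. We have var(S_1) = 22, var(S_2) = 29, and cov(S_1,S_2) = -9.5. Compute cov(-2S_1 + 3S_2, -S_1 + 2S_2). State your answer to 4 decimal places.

284.5000

cov(-2S_1 + 3S_2, -S_1 + 2S_2) = (-2)(-1)var(S_1) + (3)(2)var(S_2) + [(-2)(2) + (3)(-1)]cov(S_1,S_2)
= 2·22 + 6·29 + -7·-9.5 = 284.5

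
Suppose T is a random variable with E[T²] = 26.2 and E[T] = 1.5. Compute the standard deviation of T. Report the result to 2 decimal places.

4.89

var(T) = 26.2 − (1.5)² = 23.95
SD(T) = √23.95 ≈ 4.89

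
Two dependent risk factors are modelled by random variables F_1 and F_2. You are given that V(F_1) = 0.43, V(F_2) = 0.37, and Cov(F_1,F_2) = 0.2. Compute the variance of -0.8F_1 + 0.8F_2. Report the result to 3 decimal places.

V(-0.8F_1 + 0.8F_2) = (-0.8)²·V(F_1) + (0.8)²·V(F_2) + 2·(-0.8)·(0.8)·Cov(F_1,F_2)
= 0.64·0.43 + 0.64·0.37 + -1.28·0.2 = 0.256

0.256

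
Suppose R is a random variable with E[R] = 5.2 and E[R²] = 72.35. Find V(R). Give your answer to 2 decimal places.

45.31

V(R) = 72.35 − (5.2)² = 45.31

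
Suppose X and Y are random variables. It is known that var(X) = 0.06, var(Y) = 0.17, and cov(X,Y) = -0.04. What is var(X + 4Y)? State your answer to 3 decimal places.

2.460

var(X + 4Y) = (1)²·var(X) + (4)²·var(Y) + 2·(1)·(4)·cov(X,Y)
= 1·0.06 + 16·0.17 + 8·-0.04 = 2.46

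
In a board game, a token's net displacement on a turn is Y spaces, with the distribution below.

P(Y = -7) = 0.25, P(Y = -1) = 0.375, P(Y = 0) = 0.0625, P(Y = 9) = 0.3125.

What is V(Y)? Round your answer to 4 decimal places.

37.4648

E[Y] = (-7)(0.25) + (-1)(0.375) + (0)(0.0625) + (9)(0.3125) = 0.6875
E[Y²] = (-7)²(0.25) + (-1)²(0.375) + (0)²(0.0625) + (9)²(0.3125) = 37.9375
V(Y) = E[Y²] − (E[Y])² = 37.9375 − (0.6875)² = 37.46484375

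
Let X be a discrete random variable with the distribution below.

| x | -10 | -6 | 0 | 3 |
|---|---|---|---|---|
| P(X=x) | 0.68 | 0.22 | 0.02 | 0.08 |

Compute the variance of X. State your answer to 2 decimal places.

14.55

E[X] = (-10)(0.68) + (-6)(0.22) + (0)(0.02) + (3)(0.08) = -7.88
E[X²] = (-10)²(0.68) + (-6)²(0.22) + (0)²(0.02) + (3)²(0.08) = 76.64
Var(X) = E[X²] − (E[X])² = 76.64 − (-7.88)² = 14.5456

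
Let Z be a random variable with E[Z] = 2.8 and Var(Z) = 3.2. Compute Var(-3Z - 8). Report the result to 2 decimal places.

28.80

Var(-3Z - 8) = (-3)²·Var(Z) = 9·3.2 = 28.8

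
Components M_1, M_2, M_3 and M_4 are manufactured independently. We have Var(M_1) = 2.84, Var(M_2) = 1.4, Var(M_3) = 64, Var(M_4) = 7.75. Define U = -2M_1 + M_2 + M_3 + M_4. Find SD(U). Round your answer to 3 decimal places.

9.193

By independence, Var(U) = (-2)²Var(M_1) + (1)²Var(M_2) + (1)²Var(M_3) + (1)²Var(M_4)
= (-2)²·2.84 + (1)²·1.4 + (1)²·64 + (1)²·7.75 = 84.51
SD(U) = √84.51 ≈ 9.193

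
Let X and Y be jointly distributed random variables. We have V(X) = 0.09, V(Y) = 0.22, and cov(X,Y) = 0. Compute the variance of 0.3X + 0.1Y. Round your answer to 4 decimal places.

V(0.3X + 0.1Y) = (0.3)²·V(X) + (0.1)²·V(Y) + 2·(0.3)·(0.1)·cov(X,Y)
= 0.09·0.09 + 0.01·0.22 + 0.06·0 = 0.0103

0.0103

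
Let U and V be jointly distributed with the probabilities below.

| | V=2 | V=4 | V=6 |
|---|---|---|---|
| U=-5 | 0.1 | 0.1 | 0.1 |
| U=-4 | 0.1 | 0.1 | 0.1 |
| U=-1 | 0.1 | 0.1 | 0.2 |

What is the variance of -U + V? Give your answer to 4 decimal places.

E[U] = -3.1,  E[V] = 4.2,  E[UV] = -12.6
Var(U) = 12.7 − (-3.1)² = 3.09;  Var(V) = 20.4 − (4.2)² = 2.76
cov(U,V) = -12.6 − (-3.1)(4.2) = 0.42
Var(-U + V) = (-1)²·3.09 + (1)²·2.76 + 2·(-1)·(1)·0.42 = 5.01

5.0100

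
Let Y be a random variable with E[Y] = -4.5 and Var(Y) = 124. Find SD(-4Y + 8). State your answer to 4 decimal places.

Var(-4Y + 8) = (-4)²·124 = 1984
SD(-4Y + 8) = √1984 ≈ 44.5421

44.5421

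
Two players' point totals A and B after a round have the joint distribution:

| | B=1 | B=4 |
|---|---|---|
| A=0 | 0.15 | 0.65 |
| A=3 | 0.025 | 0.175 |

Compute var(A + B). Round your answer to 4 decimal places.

2.9194

E[A] = 0.6,  E[B] = 3.475,  E[AB] = 2.175
var(A) = 1.8 − (0.6)² = 1.44;  var(B) = 13.375 − (3.475)² = 1.299375
Cov(A,B) = 2.175 − (0.6)(3.475) = 0.09
var(A + B) = (1)²·1.44 + (1)²·1.299375 + 2·(1)·(1)·0.09 = 2.919375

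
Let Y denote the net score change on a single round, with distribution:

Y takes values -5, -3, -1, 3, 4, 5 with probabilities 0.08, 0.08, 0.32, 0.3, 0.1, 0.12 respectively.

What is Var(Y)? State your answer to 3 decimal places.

E[Y] = (-5)(0.08) + (-3)(0.08) + (-1)(0.32) + (3)(0.3) + (4)(0.1) + (5)(0.12) = 0.94
E[Y²] = (-5)²(0.08) + (-3)²(0.08) + (-1)²(0.32) + (3)²(0.3) + (4)²(0.1) + (5)²(0.12) = 10.34
Var(Y) = E[Y²] − (E[Y])² = 10.34 − (0.94)² = 9.4564

9.456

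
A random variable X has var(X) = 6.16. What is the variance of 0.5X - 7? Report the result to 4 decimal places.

var(0.5X - 7) = (0.5)²·var(X) = 0.25·6.16 = 1.54

1.5400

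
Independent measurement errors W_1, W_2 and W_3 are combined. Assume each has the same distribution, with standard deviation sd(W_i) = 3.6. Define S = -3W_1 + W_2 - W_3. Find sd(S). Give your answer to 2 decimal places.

11.94

V(W_i) = (3.6)² = 12.96
By independence, V(S) = (-3)²V(W_1) + (1)²V(W_2) + (-1)²V(W_3)
= (-3)²·12.96 + (1)²·12.96 + (-1)²·12.96 = 142.56
sd(S) = √142.56 ≈ 11.94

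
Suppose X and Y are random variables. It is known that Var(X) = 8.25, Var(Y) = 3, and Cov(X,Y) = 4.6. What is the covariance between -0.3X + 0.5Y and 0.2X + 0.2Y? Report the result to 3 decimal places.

-0.011

Cov(-0.3X + 0.5Y, 0.2X + 0.2Y) = (-0.3)(0.2)Var(X) + (0.5)(0.2)Var(Y) + [(-0.3)(0.2) + (0.5)(0.2)]Cov(X,Y)
= -0.06·8.25 + 0.1·3 + 0.04·4.6 = -0.011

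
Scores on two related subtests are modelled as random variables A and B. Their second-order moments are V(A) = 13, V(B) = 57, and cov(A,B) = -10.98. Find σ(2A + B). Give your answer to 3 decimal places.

V(2A + B) = (2)²·V(A) + (1)²·V(B) + 2·(2)·(1)·cov(A,B)
= 4·13 + 1·57 + 4·-10.98 = 65.08
σ(2A + B) = √65.08 ≈ 8.067

8.067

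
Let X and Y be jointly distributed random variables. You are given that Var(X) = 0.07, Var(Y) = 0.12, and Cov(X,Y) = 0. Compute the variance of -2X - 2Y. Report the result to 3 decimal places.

0.760

Var(-2X - 2Y) = (-2)²·Var(X) + (-2)²·Var(Y) + 2·(-2)·(-2)·Cov(X,Y)
= 4·0.07 + 4·0.12 + 8·0 = 0.76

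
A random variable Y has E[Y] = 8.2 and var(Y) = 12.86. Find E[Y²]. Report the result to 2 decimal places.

E[Y²] = var(Y) + (E[Y])² = 12.86 + (8.2)² = 80.1

80.10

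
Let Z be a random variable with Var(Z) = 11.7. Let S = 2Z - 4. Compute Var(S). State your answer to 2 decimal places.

Var(2Z - 4) = (2)²·Var(Z) = 4·11.7 = 46.8

46.80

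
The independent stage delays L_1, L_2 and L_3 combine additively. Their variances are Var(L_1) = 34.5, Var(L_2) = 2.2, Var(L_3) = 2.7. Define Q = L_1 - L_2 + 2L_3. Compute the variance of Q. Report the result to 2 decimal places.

47.50

By independence, Var(Q) = (1)²Var(L_1) + (-1)²Var(L_2) + (2)²Var(L_3)
= (1)²·34.5 + (-1)²·2.2 + (2)²·2.7 = 47.5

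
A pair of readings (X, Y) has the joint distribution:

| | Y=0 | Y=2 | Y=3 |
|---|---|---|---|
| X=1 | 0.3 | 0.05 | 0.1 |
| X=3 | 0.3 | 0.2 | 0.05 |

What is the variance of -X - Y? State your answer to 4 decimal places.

E[X] = 2.1,  E[Y] = 0.95,  E[XY] = 2.05
V(X) = 5.4 − (2.1)² = 0.99;  V(Y) = 2.35 − (0.95)² = 1.4475
Cov(X,Y) = 2.05 − (2.1)(0.95) = 0.055
V(-X - Y) = (-1)²·0.99 + (-1)²·1.4475 + 2·(-1)·(-1)·0.055 = 2.5475

2.5475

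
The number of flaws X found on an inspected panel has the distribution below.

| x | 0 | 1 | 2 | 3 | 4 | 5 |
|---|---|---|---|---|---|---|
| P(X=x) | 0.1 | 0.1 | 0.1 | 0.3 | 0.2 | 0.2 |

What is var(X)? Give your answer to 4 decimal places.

2.4000

E[X] = (0)(0.1) + (1)(0.1) + (2)(0.1) + (3)(0.3) + (4)(0.2) + (5)(0.2) = 3
E[X²] = (0)²(0.1) + (1)²(0.1) + (2)²(0.1) + (3)²(0.3) + (4)²(0.2) + (5)²(0.2) = 11.4
var(X) = E[X²] − (E[X])² = 11.4 − (3)² = 2.4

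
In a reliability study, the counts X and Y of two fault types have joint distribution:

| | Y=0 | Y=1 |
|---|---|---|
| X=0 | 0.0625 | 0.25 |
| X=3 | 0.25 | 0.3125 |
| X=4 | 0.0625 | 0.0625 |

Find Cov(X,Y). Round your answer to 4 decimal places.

E[X] = 2.1875,  E[Y] = 0.625
E[XY] = 1.1875
Cov(X,Y) = E[XY] − E[X]E[Y] = 1.1875 − (2.1875)(0.625) = -0.1796875

-0.1797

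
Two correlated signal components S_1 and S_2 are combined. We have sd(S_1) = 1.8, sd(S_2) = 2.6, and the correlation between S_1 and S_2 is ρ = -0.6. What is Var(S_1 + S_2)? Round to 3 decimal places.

Var(S_1) = (1.8)² = 3.24;  Var(S_2) = (2.6)² = 6.76
Cov(S_1,S_2) = ρ·sd(S_1)·sd(S_2) = -0.6·1.8·2.6 = -2.808
Var(S_1 + S_2) = (1)²·Var(S_1) + (1)²·Var(S_2) + 2·(1)·(1)·Cov(S_1,S_2)
= 1·3.24 + 1·6.76 + 2·-2.808 = 4.384

4.384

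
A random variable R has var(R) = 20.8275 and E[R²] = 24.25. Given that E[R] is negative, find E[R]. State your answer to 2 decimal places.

-1.85

(E[R])² = E[R²] − var(R) = 24.25 − 20.8275 = 3.4225
E[R] = −√3.4225 = -1.85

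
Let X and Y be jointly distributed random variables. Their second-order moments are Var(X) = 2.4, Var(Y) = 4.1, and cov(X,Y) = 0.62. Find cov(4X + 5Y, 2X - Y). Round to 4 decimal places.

cov(4X + 5Y, 2X - Y) = (4)(2)Var(X) + (5)(-1)Var(Y) + [(4)(-1) + (5)(2)]cov(X,Y)
= 8·2.4 + -5·4.1 + 6·0.62 = 2.42

2.4200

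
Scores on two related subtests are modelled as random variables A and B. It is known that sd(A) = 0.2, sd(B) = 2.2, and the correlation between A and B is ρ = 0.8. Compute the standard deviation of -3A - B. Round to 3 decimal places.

2.704

Var(A) = (0.2)² = 0.04;  Var(B) = (2.2)² = 4.84
cov(A,B) = ρ·sd(A)·sd(B) = 0.8·0.2·2.2 = 0.352
Var(-3A - B) = (-3)²·Var(A) + (-1)²·Var(B) + 2·(-3)·(-1)·cov(A,B)
= 9·0.04 + 1·4.84 + 6·0.352 = 7.312
sd(-3A - B) = √7.312 ≈ 2.704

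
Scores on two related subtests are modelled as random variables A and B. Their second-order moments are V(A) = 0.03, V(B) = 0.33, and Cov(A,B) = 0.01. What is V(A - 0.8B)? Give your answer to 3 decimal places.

0.225

V(A - 0.8B) = (1)²·V(A) + (-0.8)²·V(B) + 2·(1)·(-0.8)·Cov(A,B)
= 1·0.03 + 0.64·0.33 + -1.6·0.01 = 0.2252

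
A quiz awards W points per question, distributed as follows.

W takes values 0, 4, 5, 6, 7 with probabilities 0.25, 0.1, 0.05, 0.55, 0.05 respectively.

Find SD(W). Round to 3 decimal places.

2.571

E[W] = (0)(0.25) + (4)(0.1) + (5)(0.05) + (6)(0.55) + (7)(0.05) = 4.3
E[W²] = (0)²(0.25) + (4)²(0.1) + (5)²(0.05) + (6)²(0.55) + (7)²(0.05) = 25.1
Var(W) = E[W²] − (E[W])² = 25.1 − (4.3)² = 6.61
SD(W) = √6.61 ≈ 2.571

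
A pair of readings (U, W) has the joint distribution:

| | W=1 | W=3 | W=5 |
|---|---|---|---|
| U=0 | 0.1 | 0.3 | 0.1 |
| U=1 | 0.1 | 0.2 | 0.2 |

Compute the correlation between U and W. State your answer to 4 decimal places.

E[U] = 0.5,  E[W] = 3.2
E[UW] = 1.7
cov(U,W) = E[UW] − E[U]E[W] = 1.7 − (0.5)(3.2) = 0.1
V(U) = 0.25,  V(W) = 1.96
ρ = 0.1 / √(0.25·1.96) ≈ 0.1429

0.1429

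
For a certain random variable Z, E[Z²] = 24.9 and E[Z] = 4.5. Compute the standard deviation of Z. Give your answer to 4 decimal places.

var(Z) = 24.9 − (4.5)² = 4.65
sd(Z) = √4.65 ≈ 2.1564

2.1564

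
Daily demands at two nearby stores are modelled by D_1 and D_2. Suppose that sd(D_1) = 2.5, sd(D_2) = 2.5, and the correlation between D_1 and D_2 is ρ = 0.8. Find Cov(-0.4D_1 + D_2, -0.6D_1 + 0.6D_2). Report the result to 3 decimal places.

V(D_1) = (2.5)² = 6.25;  V(D_2) = (2.5)² = 6.25
Cov(D_1,D_2) = ρ·sd(D_1)·sd(D_2) = 0.8·2.5·2.5 = 5
Cov(-0.4D_1 + D_2, -0.6D_1 + 0.6D_2) = (-0.4)(-0.6)V(D_1) + (1)(0.6)V(D_2) + [(-0.4)(0.6) + (1)(-0.6)]Cov(D_1,D_2)
= 0.24·6.25 + 0.6·6.25 + -0.84·5 = 1.05

1.050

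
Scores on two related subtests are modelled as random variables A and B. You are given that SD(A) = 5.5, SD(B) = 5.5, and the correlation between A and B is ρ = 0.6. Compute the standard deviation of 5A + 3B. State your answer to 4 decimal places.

39.6611

Var(A) = (5.5)² = 30.25;  Var(B) = (5.5)² = 30.25
Cov(A,B) = ρ·SD(A)·SD(B) = 0.6·5.5·5.5 = 18.15
Var(5A + 3B) = (5)²·Var(A) + (3)²·Var(B) + 2·(5)·(3)·Cov(A,B)
= 25·30.25 + 9·30.25 + 30·18.15 = 1573
SD(5A + 3B) = √1573 ≈ 39.6611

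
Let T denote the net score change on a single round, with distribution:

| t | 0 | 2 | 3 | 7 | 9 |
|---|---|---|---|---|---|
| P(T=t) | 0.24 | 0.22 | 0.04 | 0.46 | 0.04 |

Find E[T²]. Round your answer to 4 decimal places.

E[T²] = (0)²(0.24) + (2)²(0.22) + (3)²(0.04) + (7)²(0.46) + (9)²(0.04) = 27.02

27.0200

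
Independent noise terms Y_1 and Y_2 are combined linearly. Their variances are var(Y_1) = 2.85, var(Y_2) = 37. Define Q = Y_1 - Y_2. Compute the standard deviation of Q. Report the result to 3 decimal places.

6.313

By independence, var(Q) = (1)²var(Y_1) + (-1)²var(Y_2)
= (1)²·2.85 + (-1)²·37 = 39.85
sd(Q) = √39.85 ≈ 6.313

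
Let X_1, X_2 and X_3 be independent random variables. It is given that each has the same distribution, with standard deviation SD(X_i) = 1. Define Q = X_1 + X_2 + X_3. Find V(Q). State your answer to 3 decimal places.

3.000

V(X_i) = (1)² = 1
By independence, V(Q) = (1)²V(X_1) + (1)²V(X_2) + (1)²V(X_3)
= (1)²·1 + (1)²·1 + (1)²·1 = 3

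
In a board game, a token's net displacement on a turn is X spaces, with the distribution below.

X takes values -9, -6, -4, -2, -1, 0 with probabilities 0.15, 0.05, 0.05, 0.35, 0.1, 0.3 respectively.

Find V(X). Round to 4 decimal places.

9.2275

E[X] = (-9)(0.15) + (-6)(0.05) + (-4)(0.05) + (-2)(0.35) + (-1)(0.1) + (0)(0.3) = -2.65
E[X²] = (-9)²(0.15) + (-6)²(0.05) + (-4)²(0.05) + (-2)²(0.35) + (-1)²(0.1) + (0)²(0.3) = 16.25
V(X) = E[X²] − (E[X])² = 16.25 − (-2.65)² = 9.2275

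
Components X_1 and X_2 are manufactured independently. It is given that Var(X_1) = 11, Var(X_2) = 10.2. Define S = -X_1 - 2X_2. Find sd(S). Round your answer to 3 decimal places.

By independence, Var(S) = (-1)²Var(X_1) + (-2)²Var(X_2)
= (-1)²·11 + (-2)²·10.2 = 51.8
sd(S) = √51.8 ≈ 7.197

7.197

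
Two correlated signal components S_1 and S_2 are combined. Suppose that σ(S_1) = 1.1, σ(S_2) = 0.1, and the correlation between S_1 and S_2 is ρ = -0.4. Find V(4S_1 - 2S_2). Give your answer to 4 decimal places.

V(S_1) = (1.1)² = 1.21;  V(S_2) = (0.1)² = 0.01
Cov(S_1,S_2) = ρ·σ(S_1)·σ(S_2) = -0.4·1.1·0.1 = -0.044
V(4S_1 - 2S_2) = (4)²·V(S_1) + (-2)²·V(S_2) + 2·(4)·(-2)·Cov(S_1,S_2)
= 16·1.21 + 4·0.01 + -16·-0.044 = 20.104

20.1040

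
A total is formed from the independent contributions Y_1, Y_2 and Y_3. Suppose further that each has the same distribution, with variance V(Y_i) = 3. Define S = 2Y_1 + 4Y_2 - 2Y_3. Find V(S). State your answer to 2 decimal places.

By independence, V(S) = (2)²V(Y_1) + (4)²V(Y_2) + (-2)²V(Y_3)
= (2)²·3 + (4)²·3 + (-2)²·3 = 72

72.00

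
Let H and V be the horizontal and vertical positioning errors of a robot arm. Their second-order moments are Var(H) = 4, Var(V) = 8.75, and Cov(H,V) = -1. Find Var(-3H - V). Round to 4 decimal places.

38.7500

Var(-3H - V) = (-3)²·Var(H) + (-1)²·Var(V) + 2·(-3)·(-1)·Cov(H,V)
= 9·4 + 1·8.75 + 6·-1 = 38.75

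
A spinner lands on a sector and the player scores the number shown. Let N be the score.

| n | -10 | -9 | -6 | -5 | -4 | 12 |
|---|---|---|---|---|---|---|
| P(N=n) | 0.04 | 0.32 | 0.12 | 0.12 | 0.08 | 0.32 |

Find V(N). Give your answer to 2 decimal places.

83.43

E[N] = (-10)(0.04) + (-9)(0.32) + (-6)(0.12) + (-5)(0.12) + (-4)(0.08) + (12)(0.32) = -1.08
E[N²] = (-10)²(0.04) + (-9)²(0.32) + (-6)²(0.12) + (-5)²(0.12) + (-4)²(0.08) + (12)²(0.32) = 84.6
V(N) = E[N²] − (E[N])² = 84.6 − (-1.08)² = 83.4336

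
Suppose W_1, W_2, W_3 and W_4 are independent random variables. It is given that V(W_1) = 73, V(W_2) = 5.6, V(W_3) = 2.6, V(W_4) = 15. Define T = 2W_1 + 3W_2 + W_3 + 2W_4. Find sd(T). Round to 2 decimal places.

20.12

By independence, V(T) = (2)²V(W_1) + (3)²V(W_2) + (1)²V(W_3) + (2)²V(W_4)
= (2)²·73 + (3)²·5.6 + (1)²·2.6 + (2)²·15 = 405
sd(T) = √405 ≈ 20.12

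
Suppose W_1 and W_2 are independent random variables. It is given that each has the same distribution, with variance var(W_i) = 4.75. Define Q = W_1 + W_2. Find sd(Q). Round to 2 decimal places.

By independence, var(Q) = (1)²var(W_1) + (1)²var(W_2)
= (1)²·4.75 + (1)²·4.75 = 9.5
sd(Q) = √9.5 ≈ 3.08

3.08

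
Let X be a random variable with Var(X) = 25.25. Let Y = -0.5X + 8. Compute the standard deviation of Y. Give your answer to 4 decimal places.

2.5125

Var(-0.5X + 8) = (-0.5)²·25.25 = 6.3125
sd(Y) = √6.3125 ≈ 2.5125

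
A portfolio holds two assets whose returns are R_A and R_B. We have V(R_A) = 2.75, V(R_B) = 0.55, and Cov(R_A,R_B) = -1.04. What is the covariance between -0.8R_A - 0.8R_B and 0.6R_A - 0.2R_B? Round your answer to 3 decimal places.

-0.899

Cov(-0.8R_A - 0.8R_B, 0.6R_A - 0.2R_B) = (-0.8)(0.6)V(R_A) + (-0.8)(-0.2)V(R_B) + [(-0.8)(-0.2) + (-0.8)(0.6)]Cov(R_A,R_B)
= -0.48·2.75 + 0.16·0.55 + -0.32·-1.04 = -0.8992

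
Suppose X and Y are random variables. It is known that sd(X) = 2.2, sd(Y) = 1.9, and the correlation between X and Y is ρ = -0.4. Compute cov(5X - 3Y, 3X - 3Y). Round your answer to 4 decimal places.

Var(X) = (2.2)² = 4.84;  Var(Y) = (1.9)² = 3.61
cov(X,Y) = ρ·sd(X)·sd(Y) = -0.4·2.2·1.9 = -1.672
cov(5X - 3Y, 3X - 3Y) = (5)(3)Var(X) + (-3)(-3)Var(Y) + [(5)(-3) + (-3)(3)]cov(X,Y)
= 15·4.84 + 9·3.61 + -24·-1.672 = 145.218

145.2180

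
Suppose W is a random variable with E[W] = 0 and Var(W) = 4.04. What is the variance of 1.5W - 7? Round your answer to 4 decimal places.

Var(1.5W - 7) = (1.5)²·Var(W) = 2.25·4.04 = 9.09

9.0900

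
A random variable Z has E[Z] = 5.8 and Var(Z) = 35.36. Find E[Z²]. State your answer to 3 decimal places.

69.000

E[Z²] = Var(Z) + (E[Z])² = 35.36 + (5.8)² = 69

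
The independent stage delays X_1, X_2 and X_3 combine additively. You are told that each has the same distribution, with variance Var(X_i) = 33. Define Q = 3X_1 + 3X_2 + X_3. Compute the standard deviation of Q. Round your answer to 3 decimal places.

By independence, Var(Q) = (3)²Var(X_1) + (3)²Var(X_2) + (1)²Var(X_3)
= (3)²·33 + (3)²·33 + (1)²·33 = 627
SD(Q) = √627 ≈ 25.040

25.040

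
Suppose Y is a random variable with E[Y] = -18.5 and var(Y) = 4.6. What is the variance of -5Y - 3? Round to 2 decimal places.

var(-5Y - 3) = (-5)²·var(Y) = 25·4.6 = 115

115.00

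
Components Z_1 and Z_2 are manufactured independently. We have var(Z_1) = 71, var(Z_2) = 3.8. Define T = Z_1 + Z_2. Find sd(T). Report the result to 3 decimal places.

By independence, var(T) = (1)²var(Z_1) + (1)²var(Z_2)
= (1)²·71 + (1)²·3.8 = 74.8
sd(T) = √74.8 ≈ 8.649

8.649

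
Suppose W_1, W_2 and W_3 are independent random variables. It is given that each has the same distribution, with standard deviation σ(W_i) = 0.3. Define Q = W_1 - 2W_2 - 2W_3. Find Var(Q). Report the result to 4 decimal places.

Var(W_i) = (0.3)² = 0.09
By independence, Var(Q) = (1)²Var(W_1) + (-2)²Var(W_2) + (-2)²Var(W_3)
= (1)²·0.09 + (-2)²·0.09 + (-2)²·0.09 = 0.81

0.8100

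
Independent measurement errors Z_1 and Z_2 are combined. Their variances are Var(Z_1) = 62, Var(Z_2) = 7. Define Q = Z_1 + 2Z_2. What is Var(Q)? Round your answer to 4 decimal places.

90.0000

By independence, Var(Q) = (1)²Var(Z_1) + (2)²Var(Z_2)
= (1)²·62 + (2)²·7 = 90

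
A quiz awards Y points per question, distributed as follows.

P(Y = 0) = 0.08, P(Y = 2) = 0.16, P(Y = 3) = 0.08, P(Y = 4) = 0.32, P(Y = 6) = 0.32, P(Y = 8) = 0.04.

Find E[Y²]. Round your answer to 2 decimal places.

E[Y²] = (0)²(0.08) + (2)²(0.16) + (3)²(0.08) + (4)²(0.32) + (6)²(0.32) + (8)²(0.04) = 20.56

20.56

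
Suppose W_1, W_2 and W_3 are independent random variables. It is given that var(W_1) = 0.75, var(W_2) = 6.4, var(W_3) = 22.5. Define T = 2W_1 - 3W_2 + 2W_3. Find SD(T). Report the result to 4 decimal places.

12.2719

By independence, var(T) = (2)²var(W_1) + (-3)²var(W_2) + (2)²var(W_3)
= (2)²·0.75 + (-3)²·6.4 + (2)²·22.5 = 150.6
SD(T) = √150.6 ≈ 12.2719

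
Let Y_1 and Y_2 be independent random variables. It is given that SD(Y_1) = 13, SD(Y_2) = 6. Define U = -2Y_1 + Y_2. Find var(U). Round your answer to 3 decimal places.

var(Y_1) = 169, var(Y_2) = 36
By independence, var(U) = (-2)²var(Y_1) + (1)²var(Y_2)
= (-2)²·169 + (1)²·36 = 712

712.000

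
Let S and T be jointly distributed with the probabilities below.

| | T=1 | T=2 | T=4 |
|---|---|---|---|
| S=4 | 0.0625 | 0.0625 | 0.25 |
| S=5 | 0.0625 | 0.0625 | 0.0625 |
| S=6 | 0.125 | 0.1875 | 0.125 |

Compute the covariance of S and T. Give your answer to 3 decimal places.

E[S] = 5.0625,  E[T] = 2.625
E[ST] = 12.9375
Cov(S,T) = E[ST] − E[S]E[T] = 12.9375 − (5.0625)(2.625) = -0.3515625

-0.352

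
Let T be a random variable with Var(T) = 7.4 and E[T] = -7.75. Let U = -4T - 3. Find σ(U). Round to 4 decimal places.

Var(-4T - 3) = (-4)²·7.4 = 118.4
σ(U) = √118.4 ≈ 10.8812

10.8812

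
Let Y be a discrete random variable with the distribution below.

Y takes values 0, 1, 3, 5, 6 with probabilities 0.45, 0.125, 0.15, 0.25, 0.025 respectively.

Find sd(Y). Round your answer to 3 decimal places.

E[Y] = (0)(0.45) + (1)(0.125) + (3)(0.15) + (5)(0.25) + (6)(0.025) = 1.975
E[Y²] = (0)²(0.45) + (1)²(0.125) + (3)²(0.15) + (5)²(0.25) + (6)²(0.025) = 8.625
Var(Y) = E[Y²] − (E[Y])² = 8.625 − (1.975)² = 4.724375
sd(Y) = √4.724375 ≈ 2.174

2.174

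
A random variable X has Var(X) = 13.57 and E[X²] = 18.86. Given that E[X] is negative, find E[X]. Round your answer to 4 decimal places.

(E[X])² = E[X²] − Var(X) = 18.86 − 13.57 = 5.29
E[X] = −√5.29 = -2.3

-2.3000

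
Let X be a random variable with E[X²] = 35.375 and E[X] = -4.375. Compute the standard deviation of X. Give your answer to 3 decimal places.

4.029

V(X) = 35.375 − (-4.375)² = 16.234375
SD(X) = √16.234375 ≈ 4.029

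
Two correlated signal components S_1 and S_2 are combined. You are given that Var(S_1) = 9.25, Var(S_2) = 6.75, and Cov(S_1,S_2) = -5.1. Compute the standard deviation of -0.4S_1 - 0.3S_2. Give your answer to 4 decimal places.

Var(-0.4S_1 - 0.3S_2) = (-0.4)²·Var(S_1) + (-0.3)²·Var(S_2) + 2·(-0.4)·(-0.3)·Cov(S_1,S_2)
= 0.16·9.25 + 0.09·6.75 + 0.24·-5.1 = 0.8635
SD(-0.4S_1 - 0.3S_2) = √0.8635 ≈ 0.9292

0.9292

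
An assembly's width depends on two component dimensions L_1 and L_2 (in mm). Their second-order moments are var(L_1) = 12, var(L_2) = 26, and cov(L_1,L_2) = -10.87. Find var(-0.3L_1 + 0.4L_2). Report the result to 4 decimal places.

var(-0.3L_1 + 0.4L_2) = (-0.3)²·var(L_1) + (0.4)²·var(L_2) + 2·(-0.3)·(0.4)·cov(L_1,L_2)
= 0.09·12 + 0.16·26 + -0.24·-10.87 = 7.8488

7.8488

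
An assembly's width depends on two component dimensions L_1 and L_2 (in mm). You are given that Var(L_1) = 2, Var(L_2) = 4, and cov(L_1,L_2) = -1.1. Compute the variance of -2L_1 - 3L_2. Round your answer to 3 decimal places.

Var(-2L_1 - 3L_2) = (-2)²·Var(L_1) + (-3)²·Var(L_2) + 2·(-2)·(-3)·cov(L_1,L_2)
= 4·2 + 9·4 + 12·-1.1 = 30.8

30.800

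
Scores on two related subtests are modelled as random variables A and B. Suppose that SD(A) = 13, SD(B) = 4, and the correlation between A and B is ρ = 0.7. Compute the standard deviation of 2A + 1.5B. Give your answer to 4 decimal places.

Var(A) = (13)² = 169;  Var(B) = (4)² = 16
cov(A,B) = ρ·SD(A)·SD(B) = 0.7·13·4 = 36.4
Var(2A + 1.5B) = (2)²·Var(A) + (1.5)²·Var(B) + 2·(2)·(1.5)·cov(A,B)
= 4·169 + 2.25·16 + 6·36.4 = 930.4
SD(2A + 1.5B) = √930.4 ≈ 30.5025

30.5025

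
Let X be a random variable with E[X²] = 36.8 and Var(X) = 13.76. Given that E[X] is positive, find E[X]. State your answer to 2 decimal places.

4.80

(E[X])² = E[X²] − Var(X) = 36.8 − 13.76 = 23.04
E[X] = √23.04 = 4.8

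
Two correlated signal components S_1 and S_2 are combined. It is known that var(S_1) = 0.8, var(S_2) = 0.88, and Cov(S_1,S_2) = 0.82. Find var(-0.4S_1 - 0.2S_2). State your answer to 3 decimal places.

0.294

var(-0.4S_1 - 0.2S_2) = (-0.4)²·var(S_1) + (-0.2)²·var(S_2) + 2·(-0.4)·(-0.2)·Cov(S_1,S_2)
= 0.16·0.8 + 0.04·0.88 + 0.16·0.82 = 0.2944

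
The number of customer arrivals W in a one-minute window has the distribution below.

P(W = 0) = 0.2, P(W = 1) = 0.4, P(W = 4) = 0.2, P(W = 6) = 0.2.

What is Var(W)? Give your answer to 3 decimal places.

E[W] = (0)(0.2) + (1)(0.4) + (4)(0.2) + (6)(0.2) = 2.4
E[W²] = (0)²(0.2) + (1)²(0.4) + (4)²(0.2) + (6)²(0.2) = 10.8
Var(W) = E[W²] − (E[W])² = 10.8 − (2.4)² = 5.04

5.040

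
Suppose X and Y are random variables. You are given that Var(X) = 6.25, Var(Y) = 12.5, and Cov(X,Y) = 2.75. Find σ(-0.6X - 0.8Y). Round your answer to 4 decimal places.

Var(-0.6X - 0.8Y) = (-0.6)²·Var(X) + (-0.8)²·Var(Y) + 2·(-0.6)·(-0.8)·Cov(X,Y)
= 0.36·6.25 + 0.64·12.5 + 0.96·2.75 = 12.89
σ(-0.6X - 0.8Y) = √12.89 ≈ 3.5903

3.5903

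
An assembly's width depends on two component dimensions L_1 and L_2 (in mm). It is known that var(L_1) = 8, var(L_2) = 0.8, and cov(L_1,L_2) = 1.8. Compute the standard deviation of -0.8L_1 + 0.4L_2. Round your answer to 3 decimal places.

var(-0.8L_1 + 0.4L_2) = (-0.8)²·var(L_1) + (0.4)²·var(L_2) + 2·(-0.8)·(0.4)·cov(L_1,L_2)
= 0.64·8 + 0.16·0.8 + -0.64·1.8 = 4.096
SD(-0.8L_1 + 0.4L_2) = √4.096 ≈ 2.024

2.024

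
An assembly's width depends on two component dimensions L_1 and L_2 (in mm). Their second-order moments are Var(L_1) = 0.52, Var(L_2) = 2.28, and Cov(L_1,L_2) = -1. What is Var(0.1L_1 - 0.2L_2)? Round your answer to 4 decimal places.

0.1364

Var(0.1L_1 - 0.2L_2) = (0.1)²·Var(L_1) + (-0.2)²·Var(L_2) + 2·(0.1)·(-0.2)·Cov(L_1,L_2)
= 0.01·0.52 + 0.04·2.28 + -0.04·-1 = 0.1364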